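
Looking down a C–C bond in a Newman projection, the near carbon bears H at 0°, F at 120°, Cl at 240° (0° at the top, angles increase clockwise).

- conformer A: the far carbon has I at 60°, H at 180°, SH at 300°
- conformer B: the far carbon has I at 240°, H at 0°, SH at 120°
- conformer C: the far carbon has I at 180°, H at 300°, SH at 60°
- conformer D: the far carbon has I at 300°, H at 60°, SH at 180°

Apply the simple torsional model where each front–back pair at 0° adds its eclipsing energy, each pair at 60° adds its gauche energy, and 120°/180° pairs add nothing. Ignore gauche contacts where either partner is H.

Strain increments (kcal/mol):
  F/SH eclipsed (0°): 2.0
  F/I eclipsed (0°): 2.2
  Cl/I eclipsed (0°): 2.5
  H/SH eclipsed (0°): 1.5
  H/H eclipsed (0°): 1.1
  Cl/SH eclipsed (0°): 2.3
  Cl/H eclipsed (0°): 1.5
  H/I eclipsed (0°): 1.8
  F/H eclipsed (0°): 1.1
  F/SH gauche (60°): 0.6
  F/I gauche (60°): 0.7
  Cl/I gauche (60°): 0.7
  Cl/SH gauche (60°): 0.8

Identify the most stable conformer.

A is staggered. F at 120° is gauche with I at 60° (0.7); Cl at 240° is gauche with SH at 300° (0.8). Total 1.5 kcal/mol.
B is eclipsed. H at 0° is eclipsed with H at 0° (1.1); F at 120° is eclipsed with SH at 120° (2.0); Cl at 240° is eclipsed with I at 240° (2.5). Total 5.6 kcal/mol.
C is staggered. F at 120° is gauche with I at 180° (0.7); F at 120° is gauche with SH at 60° (0.6); Cl at 240° is gauche with I at 180° (0.7). Total 2.0 kcal/mol.
D is staggered. F at 120° is gauche with SH at 180° (0.6); Cl at 240° is gauche with I at 300° (0.7); Cl at 240° is gauche with SH at 180° (0.8). Total 2.1 kcal/mol.
A has the lowest total (1.5 kcal/mol).

A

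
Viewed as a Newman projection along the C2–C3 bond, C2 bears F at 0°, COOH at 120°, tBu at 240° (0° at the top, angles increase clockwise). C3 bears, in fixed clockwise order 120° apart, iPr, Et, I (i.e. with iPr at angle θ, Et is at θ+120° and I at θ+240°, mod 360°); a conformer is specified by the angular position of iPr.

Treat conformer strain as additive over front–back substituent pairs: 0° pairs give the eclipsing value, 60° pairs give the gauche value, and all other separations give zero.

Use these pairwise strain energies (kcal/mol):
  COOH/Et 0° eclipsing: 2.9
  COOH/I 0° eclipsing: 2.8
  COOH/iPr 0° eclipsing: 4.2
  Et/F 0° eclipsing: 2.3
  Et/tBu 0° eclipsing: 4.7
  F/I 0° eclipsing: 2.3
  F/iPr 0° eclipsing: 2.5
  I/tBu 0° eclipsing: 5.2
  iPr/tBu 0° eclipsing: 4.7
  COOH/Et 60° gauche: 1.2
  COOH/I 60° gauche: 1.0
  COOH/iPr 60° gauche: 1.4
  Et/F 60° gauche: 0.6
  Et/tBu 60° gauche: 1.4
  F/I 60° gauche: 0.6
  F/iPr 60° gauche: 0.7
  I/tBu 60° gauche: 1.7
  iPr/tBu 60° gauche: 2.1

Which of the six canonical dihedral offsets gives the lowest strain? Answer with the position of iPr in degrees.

iPr at 0° (eclipsed): F(0°)/iPr(0°) eclipsed 2.5; COOH(120°)/Et(120°) eclipsed 2.9; tBu(240°)/I(240°) eclipsed 5.2 → 10.6 kcal/mol.
iPr at 60° (staggered): F(0°)/iPr(60°) gauche 0.7; F(0°)/I(300°) gauche 0.6; COOH(120°)/iPr(60°) gauche 1.4; COOH(120°)/Et(180°) gauche 1.2; tBu(240°)/Et(180°) gauche 1.4; tBu(240°)/I(300°) gauche 1.7 → 7.0 kcal/mol.
iPr at 120° (eclipsed): F(0°)/I(0°) eclipsed 2.3; COOH(120°)/iPr(120°) eclipsed 4.2; tBu(240°)/Et(240°) eclipsed 4.7 → 11.2 kcal/mol.
iPr at 180° (staggered): F(0°)/Et(300°) gauche 0.6; F(0°)/I(60°) gauche 0.6; COOH(120°)/iPr(180°) gauche 1.4; COOH(120°)/I(60°) gauche 1.0; tBu(240°)/iPr(180°) gauche 2.1; tBu(240°)/Et(300°) gauche 1.4 → 7.1 kcal/mol.
iPr at 240° (eclipsed): F(0°)/Et(0°) eclipsed 2.3; COOH(120°)/I(120°) eclipsed 2.8; tBu(240°)/iPr(240°) eclipsed 4.7 → 9.8 kcal/mol.
iPr at 300° (staggered): F(0°)/iPr(300°) gauche 0.7; F(0°)/Et(60°) gauche 0.6; COOH(120°)/Et(60°) gauche 1.2; COOH(120°)/I(180°) gauche 1.0; tBu(240°)/iPr(300°) gauche 2.1; tBu(240°)/I(180°) gauche 1.7 → 7.3 kcal/mol.
The minimum (7.0 kcal/mol) occurs with iPr at 60°.

60°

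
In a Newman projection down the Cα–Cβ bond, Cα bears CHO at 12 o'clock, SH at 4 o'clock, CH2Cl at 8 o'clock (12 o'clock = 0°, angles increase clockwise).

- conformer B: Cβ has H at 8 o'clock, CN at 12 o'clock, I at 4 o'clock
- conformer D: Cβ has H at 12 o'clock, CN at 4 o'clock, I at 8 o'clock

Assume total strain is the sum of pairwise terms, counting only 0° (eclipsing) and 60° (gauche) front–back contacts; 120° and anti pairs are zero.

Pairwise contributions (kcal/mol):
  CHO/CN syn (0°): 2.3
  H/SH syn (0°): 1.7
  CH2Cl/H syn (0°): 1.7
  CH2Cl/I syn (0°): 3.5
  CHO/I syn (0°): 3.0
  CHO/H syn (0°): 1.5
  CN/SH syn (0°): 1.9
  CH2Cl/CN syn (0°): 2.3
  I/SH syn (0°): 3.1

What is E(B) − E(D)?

B (eclipsed): CHO–CN eclipsed, SH–I eclipsed, CH2Cl–H eclipsed; 2.3 + 3.1 + 1.7 = 7.1 kcal/mol.
D (eclipsed): CHO–H eclipsed, SH–CN eclipsed, CH2Cl–I eclipsed; 1.5 + 1.9 + 3.5 = 6.9 kcal/mol.
E(B) − E(D) = 7.1 − 6.9 = +0.2 kcal/mol.

+0.2 kcal/mol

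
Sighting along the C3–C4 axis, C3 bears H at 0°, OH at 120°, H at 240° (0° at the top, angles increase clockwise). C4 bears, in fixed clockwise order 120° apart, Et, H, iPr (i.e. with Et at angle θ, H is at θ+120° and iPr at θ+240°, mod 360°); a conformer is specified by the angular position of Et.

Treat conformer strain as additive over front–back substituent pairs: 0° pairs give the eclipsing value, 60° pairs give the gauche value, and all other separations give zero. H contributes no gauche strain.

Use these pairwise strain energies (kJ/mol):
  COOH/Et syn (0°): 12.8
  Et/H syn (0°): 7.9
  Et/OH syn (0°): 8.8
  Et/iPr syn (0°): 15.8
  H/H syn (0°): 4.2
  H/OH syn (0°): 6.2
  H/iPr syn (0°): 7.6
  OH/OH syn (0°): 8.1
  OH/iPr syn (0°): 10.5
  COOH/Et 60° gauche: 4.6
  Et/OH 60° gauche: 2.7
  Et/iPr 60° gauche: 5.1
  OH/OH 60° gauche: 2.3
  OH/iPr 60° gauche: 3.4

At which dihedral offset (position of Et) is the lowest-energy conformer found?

60°

Et at 0° (eclipsed): H(0°)/Et(0°) eclipsed 7.9; OH(120°)/H(120°) eclipsed 6.2; H(240°)/iPr(240°) eclipsed 7.6 → 21.7 kJ/mol.
Et at 60° (staggered): OH(120°)/Et(60°) gauche 2.7 → 2.7 kJ/mol.
Et at 120° (eclipsed): H(0°)/iPr(0°) eclipsed 7.6; OH(120°)/Et(120°) eclipsed 8.8; H(240°)/H(240°) eclipsed 4.2 → 20.6 kJ/mol.
Et at 180° (staggered): OH(120°)/Et(180°) gauche 2.7; OH(120°)/iPr(60°) gauche 3.4 → 6.1 kJ/mol.
Et at 240° (eclipsed): H(0°)/H(0°) eclipsed 4.2; OH(120°)/iPr(120°) eclipsed 10.5; H(240°)/Et(240°) eclipsed 7.9 → 22.6 kJ/mol.
Et at 300° (staggered): OH(120°)/iPr(180°) gauche 3.4 → 3.4 kJ/mol.
The minimum (2.7 kJ/mol) occurs with Et at 60°.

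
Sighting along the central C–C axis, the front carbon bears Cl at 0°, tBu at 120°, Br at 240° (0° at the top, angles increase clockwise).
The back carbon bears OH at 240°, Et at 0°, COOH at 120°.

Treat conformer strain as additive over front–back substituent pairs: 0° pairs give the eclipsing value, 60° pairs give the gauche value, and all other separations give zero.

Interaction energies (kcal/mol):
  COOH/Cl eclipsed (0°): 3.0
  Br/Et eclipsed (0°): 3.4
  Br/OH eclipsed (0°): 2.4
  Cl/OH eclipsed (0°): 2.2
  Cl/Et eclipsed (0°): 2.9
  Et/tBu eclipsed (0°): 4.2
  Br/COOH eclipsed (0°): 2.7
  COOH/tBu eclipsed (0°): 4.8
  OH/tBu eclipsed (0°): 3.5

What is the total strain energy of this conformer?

This conformer is eclipsed. Cl at 0° is eclipsed with Et at 0° (2.9); tBu at 120° is eclipsed with COOH at 120° (4.8); Br at 240° is eclipsed with OH at 240° (2.4). Total 10.1 kcal/mol.

10.1 kcal/mol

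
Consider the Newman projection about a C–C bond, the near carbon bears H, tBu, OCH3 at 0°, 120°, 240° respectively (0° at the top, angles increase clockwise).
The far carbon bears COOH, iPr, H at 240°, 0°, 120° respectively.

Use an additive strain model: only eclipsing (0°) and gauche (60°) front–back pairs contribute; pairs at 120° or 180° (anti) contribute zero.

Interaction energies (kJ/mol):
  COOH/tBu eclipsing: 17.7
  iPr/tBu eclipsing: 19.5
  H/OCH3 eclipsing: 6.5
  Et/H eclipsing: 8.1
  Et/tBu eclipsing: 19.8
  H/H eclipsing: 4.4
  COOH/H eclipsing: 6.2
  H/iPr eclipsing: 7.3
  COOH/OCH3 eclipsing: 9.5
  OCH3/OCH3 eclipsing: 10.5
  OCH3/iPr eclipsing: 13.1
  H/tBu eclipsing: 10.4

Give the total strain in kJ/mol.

This conformer (eclipsed): H(0°)/iPr(0°) eclipsed 7.3; tBu(120°)/H(120°) eclipsed 10.4; OCH3(240°)/COOH(240°) eclipsed 9.5 → 27.2 kJ/mol.

27.2 kJ/mol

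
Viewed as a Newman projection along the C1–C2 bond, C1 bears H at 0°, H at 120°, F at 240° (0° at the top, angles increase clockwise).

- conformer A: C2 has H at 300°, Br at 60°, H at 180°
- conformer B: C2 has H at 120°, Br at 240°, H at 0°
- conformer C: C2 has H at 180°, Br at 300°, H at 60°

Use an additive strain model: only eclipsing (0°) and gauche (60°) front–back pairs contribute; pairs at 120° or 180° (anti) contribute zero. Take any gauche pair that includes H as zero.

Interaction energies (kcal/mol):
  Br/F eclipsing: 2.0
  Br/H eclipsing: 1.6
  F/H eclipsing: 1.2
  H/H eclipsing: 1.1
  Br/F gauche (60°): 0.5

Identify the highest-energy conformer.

B

A (staggered): no non-H gauche contacts → 0.0 kcal/mol.
B (eclipsed): H(0°)/H(0°) eclipsed 1.1; H(120°)/H(120°) eclipsed 1.1; F(240°)/Br(240°) eclipsed 2.0 → 4.2 kcal/mol.
C (staggered): F(240°)/Br(300°) gauche 0.5 → 0.5 kcal/mol.
B has the highest total (4.2 kcal/mol).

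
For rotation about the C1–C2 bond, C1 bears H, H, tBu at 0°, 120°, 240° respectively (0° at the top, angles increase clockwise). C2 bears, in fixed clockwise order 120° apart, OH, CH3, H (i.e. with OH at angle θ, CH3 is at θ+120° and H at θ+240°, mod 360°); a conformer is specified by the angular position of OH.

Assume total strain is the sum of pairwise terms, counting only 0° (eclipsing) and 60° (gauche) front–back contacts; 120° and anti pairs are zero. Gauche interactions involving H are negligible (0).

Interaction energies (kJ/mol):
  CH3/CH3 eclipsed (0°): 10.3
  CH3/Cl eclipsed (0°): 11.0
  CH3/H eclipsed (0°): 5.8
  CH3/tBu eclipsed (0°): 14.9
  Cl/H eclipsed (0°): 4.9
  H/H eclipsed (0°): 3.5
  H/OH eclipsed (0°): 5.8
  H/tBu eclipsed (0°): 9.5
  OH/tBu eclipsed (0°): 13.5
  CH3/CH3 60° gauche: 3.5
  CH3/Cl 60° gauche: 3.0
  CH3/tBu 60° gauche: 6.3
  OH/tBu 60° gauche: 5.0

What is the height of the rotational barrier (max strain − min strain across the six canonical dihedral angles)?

19.2 kJ/mol

OH at 0° is eclipsed. H at 0° is eclipsed with OH at 0° (5.8); H at 120° is eclipsed with CH3 at 120° (5.8); tBu at 240° is eclipsed with H at 240° (9.5). Total 21.1 kJ/mol.
OH at 60° is staggered. tBu at 240° is gauche with CH3 at 180° (6.3). Total 6.3 kJ/mol.
OH at 120° is eclipsed. H at 0° is eclipsed with H at 0° (3.5); H at 120° is eclipsed with OH at 120° (5.8); tBu at 240° is eclipsed with CH3 at 240° (14.9). Total 24.2 kJ/mol.
OH at 180° is staggered. tBu at 240° is gauche with OH at 180° (5.0); tBu at 240° is gauche with CH3 at 300° (6.3). Total 11.3 kJ/mol.
OH at 240° is eclipsed. H at 0° is eclipsed with CH3 at 0° (5.8); H at 120° is eclipsed with H at 120° (3.5); tBu at 240° is eclipsed with OH at 240° (13.5). Total 22.8 kJ/mol.
OH at 300° is staggered. tBu at 240° is gauche with OH at 300° (5.0). Total 5.0 kJ/mol.
Max at 120° (24.2 kJ/mol), min at 300° (5.0 kJ/mol); barrier = 19.2 kJ/mol.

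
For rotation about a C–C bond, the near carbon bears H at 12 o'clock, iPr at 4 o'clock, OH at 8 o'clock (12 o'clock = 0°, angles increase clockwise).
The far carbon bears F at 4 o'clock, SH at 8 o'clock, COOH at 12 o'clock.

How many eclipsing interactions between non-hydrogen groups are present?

2

Non-H eclipsing pairs: iPr(120°)/F(120°); OH(240°)/SH(240°) — 2 interactions.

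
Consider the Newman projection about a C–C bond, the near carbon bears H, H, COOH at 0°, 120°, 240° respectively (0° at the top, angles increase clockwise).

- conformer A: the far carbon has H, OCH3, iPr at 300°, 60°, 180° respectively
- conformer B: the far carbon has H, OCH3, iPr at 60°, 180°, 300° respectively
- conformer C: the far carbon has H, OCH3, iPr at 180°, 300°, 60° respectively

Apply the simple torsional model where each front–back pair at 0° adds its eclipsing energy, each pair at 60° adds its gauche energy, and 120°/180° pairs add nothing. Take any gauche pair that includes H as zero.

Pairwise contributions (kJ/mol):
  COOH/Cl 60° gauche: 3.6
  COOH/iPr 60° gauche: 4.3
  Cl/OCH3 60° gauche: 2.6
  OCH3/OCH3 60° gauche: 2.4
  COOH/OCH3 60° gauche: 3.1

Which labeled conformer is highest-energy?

B

A is staggered. COOH at 240° is gauche with iPr at 180° (4.3). Total 4.3 kJ/mol.
B is staggered. COOH at 240° is gauche with OCH3 at 180° (3.1); COOH at 240° is gauche with iPr at 300° (4.3). Total 7.4 kJ/mol.
C is staggered. COOH at 240° is gauche with OCH3 at 300° (3.1). Total 3.1 kJ/mol.
B has the highest total (7.4 kJ/mol).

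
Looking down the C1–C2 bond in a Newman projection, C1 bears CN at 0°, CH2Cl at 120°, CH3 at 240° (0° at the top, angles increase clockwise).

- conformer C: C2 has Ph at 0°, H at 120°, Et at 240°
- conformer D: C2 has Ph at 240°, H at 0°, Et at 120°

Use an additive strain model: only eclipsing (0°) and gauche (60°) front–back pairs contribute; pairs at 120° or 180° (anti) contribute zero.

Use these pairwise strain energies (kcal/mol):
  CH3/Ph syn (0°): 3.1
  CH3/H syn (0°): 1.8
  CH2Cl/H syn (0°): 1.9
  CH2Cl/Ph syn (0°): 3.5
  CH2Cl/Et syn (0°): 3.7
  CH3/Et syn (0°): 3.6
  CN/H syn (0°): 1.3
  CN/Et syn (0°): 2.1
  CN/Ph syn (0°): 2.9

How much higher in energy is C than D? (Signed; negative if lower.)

C (eclipsed): CN–Ph eclipsed, CH2Cl–H eclipsed, CH3–Et eclipsed; 2.9 + 1.9 + 3.6 = 8.4 kcal/mol.
D (eclipsed): CN–H eclipsed, CH2Cl–Et eclipsed, CH3–Ph eclipsed; 1.3 + 3.7 + 3.1 = 8.1 kcal/mol.
E(C) − E(D) = 8.4 − 8.1 = +0.3 kcal/mol.

+0.3 kcal/mol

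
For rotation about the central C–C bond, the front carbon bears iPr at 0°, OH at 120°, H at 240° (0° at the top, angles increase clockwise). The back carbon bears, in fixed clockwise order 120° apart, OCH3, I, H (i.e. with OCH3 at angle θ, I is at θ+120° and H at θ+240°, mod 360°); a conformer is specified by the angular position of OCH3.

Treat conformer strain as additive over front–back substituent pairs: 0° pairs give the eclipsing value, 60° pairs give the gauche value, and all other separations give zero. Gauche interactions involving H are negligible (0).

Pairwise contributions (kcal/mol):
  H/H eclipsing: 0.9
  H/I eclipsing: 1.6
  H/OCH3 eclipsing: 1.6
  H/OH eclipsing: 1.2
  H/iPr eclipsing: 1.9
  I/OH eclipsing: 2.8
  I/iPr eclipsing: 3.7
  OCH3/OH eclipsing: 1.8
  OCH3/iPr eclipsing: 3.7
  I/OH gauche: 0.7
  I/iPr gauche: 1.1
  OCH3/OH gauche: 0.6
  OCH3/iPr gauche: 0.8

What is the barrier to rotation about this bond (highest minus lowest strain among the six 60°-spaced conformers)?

OCH3 at 0° (eclipsed): iPr–OCH3 eclipsed, OH–I eclipsed, H–H eclipsed; 3.7 + 2.8 + 0.9 = 7.4 kcal/mol.
OCH3 at 60° (staggered): iPr–OCH3 gauche, OH–OCH3 gauche, OH–I gauche; 0.8 + 0.6 + 0.7 = 2.1 kcal/mol.
OCH3 at 120° (eclipsed): iPr–H eclipsed, OH–OCH3 eclipsed, H–I eclipsed; 1.9 + 1.8 + 1.6 = 5.3 kcal/mol.
OCH3 at 180° (staggered): iPr–I gauche, OH–OCH3 gauche; 1.1 + 0.6 = 1.7 kcal/mol.
OCH3 at 240° (eclipsed): iPr–I eclipsed, OH–H eclipsed, H–OCH3 eclipsed; 3.7 + 1.2 + 1.6 = 6.5 kcal/mol.
OCH3 at 300° (staggered): iPr–OCH3 gauche, iPr–I gauche, OH–I gauche; 0.8 + 1.1 + 0.7 = 2.6 kcal/mol.
Max at 0° (7.4 kcal/mol), min at 180° (1.7 kcal/mol); barrier = 5.7 kcal/mol.

5.7 kcal/mol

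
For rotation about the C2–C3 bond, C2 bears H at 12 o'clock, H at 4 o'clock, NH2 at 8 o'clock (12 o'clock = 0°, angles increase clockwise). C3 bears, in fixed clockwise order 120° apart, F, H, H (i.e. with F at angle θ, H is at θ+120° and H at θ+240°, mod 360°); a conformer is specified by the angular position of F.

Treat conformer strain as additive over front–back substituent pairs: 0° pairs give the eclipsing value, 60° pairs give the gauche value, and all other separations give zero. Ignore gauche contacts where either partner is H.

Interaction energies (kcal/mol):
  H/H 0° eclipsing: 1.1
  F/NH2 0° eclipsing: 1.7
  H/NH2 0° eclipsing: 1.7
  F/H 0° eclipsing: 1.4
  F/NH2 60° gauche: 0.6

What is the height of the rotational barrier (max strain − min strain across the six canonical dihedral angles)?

F at 0° (eclipsed): H–F eclipsed, H–H eclipsed, NH2–H eclipsed; 1.4 + 1.1 + 1.7 = 4.2 kcal/mol.
F at 60° (staggered): no non-H gauche contacts → 0.0 kcal/mol.
F at 120° (eclipsed): H–H eclipsed, H–F eclipsed, NH2–H eclipsed; 1.1 + 1.4 + 1.7 = 4.2 kcal/mol.
F at 180° (staggered): NH2–F gauche; 0.6 = 0.6 kcal/mol.
F at 240° (eclipsed): H–H eclipsed, H–H eclipsed, NH2–F eclipsed; 1.1 + 1.1 + 1.7 = 3.9 kcal/mol.
F at 300° (staggered): NH2–F gauche; 0.6 = 0.6 kcal/mol.
Max at 0° (4.2 kcal/mol), min at 60° (0.0 kcal/mol); barrier = 4.2 kcal/mol.

4.2 kcal/mol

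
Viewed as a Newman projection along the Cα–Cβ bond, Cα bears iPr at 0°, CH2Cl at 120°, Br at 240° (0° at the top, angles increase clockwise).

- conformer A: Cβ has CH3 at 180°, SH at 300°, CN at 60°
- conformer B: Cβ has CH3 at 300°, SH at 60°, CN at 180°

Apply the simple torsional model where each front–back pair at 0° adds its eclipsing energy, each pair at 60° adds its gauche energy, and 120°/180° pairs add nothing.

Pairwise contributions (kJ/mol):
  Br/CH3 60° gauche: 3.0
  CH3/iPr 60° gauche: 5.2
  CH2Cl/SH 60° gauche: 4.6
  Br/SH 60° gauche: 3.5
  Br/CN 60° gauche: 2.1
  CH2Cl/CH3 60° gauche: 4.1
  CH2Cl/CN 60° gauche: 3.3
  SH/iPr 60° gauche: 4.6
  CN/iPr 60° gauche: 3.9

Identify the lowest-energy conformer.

A

A (staggered): iPr(0°)/SH(300°) gauche 4.6; iPr(0°)/CN(60°) gauche 3.9; CH2Cl(120°)/CH3(180°) gauche 4.1; CH2Cl(120°)/CN(60°) gauche 3.3; Br(240°)/CH3(180°) gauche 3.0; Br(240°)/SH(300°) gauche 3.5 → 22.4 kJ/mol.
B (staggered): iPr(0°)/CH3(300°) gauche 5.2; iPr(0°)/SH(60°) gauche 4.6; CH2Cl(120°)/SH(60°) gauche 4.6; CH2Cl(120°)/CN(180°) gauche 3.3; Br(240°)/CH3(300°) gauche 3.0; Br(240°)/CN(180°) gauche 2.1 → 22.8 kJ/mol.
A has the lowest total (22.4 kJ/mol).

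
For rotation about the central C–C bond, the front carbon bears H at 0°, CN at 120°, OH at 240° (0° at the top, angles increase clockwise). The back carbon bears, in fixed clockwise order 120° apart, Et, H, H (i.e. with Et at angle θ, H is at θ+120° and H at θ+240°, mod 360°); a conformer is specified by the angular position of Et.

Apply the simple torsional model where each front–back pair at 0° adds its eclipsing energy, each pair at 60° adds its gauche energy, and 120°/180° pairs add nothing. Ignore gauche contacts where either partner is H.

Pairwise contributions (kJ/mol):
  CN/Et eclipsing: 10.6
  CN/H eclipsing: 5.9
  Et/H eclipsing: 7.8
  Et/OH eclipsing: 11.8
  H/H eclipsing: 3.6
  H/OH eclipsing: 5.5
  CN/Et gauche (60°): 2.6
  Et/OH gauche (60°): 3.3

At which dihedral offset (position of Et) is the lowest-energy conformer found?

Et at 0° is eclipsed. H at 0° is eclipsed with Et at 0° (7.8); CN at 120° is eclipsed with H at 120° (5.9); OH at 240° is eclipsed with H at 240° (5.5). Total 19.2 kJ/mol.
Et at 60° is staggered. CN at 120° is gauche with Et at 60° (2.6). Total 2.6 kJ/mol.
Et at 120° is eclipsed. H at 0° is eclipsed with H at 0° (3.6); CN at 120° is eclipsed with Et at 120° (10.6); OH at 240° is eclipsed with H at 240° (5.5). Total 19.7 kJ/mol.
Et at 180° is staggered. CN at 120° is gauche with Et at 180° (2.6); OH at 240° is gauche with Et at 180° (3.3). Total 5.9 kJ/mol.
Et at 240° is eclipsed. H at 0° is eclipsed with H at 0° (3.6); CN at 120° is eclipsed with H at 120° (5.9); OH at 240° is eclipsed with Et at 240° (11.8). Total 21.3 kJ/mol.
Et at 300° is staggered. OH at 240° is gauche with Et at 300° (3.3). Total 3.3 kJ/mol.
The minimum (2.6 kJ/mol) occurs with Et at 60°.

60°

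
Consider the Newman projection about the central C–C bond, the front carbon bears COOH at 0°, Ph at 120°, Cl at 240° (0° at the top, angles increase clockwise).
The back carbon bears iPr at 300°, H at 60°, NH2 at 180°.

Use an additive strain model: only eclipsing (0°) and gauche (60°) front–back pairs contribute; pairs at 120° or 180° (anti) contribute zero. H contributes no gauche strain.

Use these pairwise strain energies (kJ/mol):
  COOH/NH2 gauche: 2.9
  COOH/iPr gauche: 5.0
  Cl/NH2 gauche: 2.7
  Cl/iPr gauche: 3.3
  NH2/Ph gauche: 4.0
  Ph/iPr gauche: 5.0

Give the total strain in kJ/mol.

This conformer (staggered): COOH–iPr gauche, Ph–NH2 gauche, Cl–iPr gauche, Cl–NH2 gauche; 5.0 + 4.0 + 3.3 + 2.7 = 15.0 kJ/mol.

15.0 kJ/mol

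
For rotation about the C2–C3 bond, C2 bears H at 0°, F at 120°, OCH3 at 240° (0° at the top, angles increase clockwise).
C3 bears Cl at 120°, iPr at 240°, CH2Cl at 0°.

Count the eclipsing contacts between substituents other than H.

Non-H eclipsing pairs: F(120°)/Cl(120°); OCH3(240°)/iPr(240°) — 2 interactions.

2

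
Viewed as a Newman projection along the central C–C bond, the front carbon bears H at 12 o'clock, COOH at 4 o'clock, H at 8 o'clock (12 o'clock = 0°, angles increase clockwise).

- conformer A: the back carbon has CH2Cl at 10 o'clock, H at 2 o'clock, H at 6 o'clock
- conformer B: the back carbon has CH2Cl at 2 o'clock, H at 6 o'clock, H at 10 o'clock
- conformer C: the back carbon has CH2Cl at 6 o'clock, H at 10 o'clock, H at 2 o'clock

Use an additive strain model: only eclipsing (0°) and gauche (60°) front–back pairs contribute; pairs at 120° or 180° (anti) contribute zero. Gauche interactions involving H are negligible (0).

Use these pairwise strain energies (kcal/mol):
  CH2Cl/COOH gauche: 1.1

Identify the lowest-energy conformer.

A (staggered): no non-H gauche contacts → 0.0 kcal/mol.
B (staggered): COOH(120°)/CH2Cl(60°) gauche 1.1 → 1.1 kcal/mol.
C (staggered): COOH(120°)/CH2Cl(180°) gauche 1.1 → 1.1 kcal/mol.
A has the lowest total (0.0 kcal/mol).

A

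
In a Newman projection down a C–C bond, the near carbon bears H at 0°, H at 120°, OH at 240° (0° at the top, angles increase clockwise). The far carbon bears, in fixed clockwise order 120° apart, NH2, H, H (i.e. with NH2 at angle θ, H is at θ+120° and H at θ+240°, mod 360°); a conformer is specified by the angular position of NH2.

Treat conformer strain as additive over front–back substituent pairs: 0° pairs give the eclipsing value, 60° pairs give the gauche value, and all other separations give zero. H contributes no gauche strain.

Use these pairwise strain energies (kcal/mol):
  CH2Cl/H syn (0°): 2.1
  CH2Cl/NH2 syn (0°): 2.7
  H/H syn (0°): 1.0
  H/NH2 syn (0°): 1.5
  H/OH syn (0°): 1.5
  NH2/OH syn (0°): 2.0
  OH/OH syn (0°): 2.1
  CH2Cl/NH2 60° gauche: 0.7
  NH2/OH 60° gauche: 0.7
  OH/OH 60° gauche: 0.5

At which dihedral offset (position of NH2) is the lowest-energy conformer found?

60°

NH2 at 0° (eclipsed): H–NH2 eclipsed, H–H eclipsed, OH–H eclipsed; 1.5 + 1.0 + 1.5 = 4.0 kcal/mol.
NH2 at 60° (staggered): no non-H gauche contacts → 0.0 kcal/mol.
NH2 at 120° (eclipsed): H–H eclipsed, H–NH2 eclipsed, OH–H eclipsed; 1.0 + 1.5 + 1.5 = 4.0 kcal/mol.
NH2 at 180° (staggered): OH–NH2 gauche; 0.7 = 0.7 kcal/mol.
NH2 at 240° (eclipsed): H–H eclipsed, H–H eclipsed, OH–NH2 eclipsed; 1.0 + 1.0 + 2.0 = 4.0 kcal/mol.
NH2 at 300° (staggered): OH–NH2 gauche; 0.7 = 0.7 kcal/mol.
The minimum (0.0 kcal/mol) occurs with NH2 at 60°.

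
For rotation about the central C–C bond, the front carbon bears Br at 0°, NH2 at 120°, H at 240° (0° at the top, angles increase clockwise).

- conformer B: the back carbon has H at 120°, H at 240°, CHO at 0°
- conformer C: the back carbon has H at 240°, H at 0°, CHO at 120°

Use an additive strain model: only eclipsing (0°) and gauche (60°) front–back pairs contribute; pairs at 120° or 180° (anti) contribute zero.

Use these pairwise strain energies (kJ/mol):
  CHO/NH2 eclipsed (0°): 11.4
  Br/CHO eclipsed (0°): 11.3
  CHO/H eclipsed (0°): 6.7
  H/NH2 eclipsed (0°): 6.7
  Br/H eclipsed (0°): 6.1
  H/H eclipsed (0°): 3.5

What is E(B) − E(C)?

+0.5 kJ/mol

B (eclipsed): Br–CHO eclipsed, NH2–H eclipsed, H–H eclipsed; 11.3 + 6.7 + 3.5 = 21.5 kJ/mol.
C (eclipsed): Br–H eclipsed, NH2–CHO eclipsed, H–H eclipsed; 6.1 + 11.4 + 3.5 = 21.0 kJ/mol.
E(B) − E(C) = 21.5 − 21.0 = +0.5 kJ/mol.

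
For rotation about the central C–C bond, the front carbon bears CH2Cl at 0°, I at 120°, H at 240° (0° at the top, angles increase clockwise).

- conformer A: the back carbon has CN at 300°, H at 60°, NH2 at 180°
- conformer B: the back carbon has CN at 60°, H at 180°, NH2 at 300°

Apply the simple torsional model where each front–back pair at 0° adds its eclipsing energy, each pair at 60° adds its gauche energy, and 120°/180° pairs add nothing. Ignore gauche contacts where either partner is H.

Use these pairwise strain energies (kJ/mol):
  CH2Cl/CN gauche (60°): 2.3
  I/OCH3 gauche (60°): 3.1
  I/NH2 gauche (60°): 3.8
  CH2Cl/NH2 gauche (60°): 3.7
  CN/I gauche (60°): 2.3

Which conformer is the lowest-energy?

A (staggered): CH2Cl–CN gauche, I–NH2 gauche; 2.3 + 3.8 = 6.1 kJ/mol.
B (staggered): CH2Cl–CN gauche, CH2Cl–NH2 gauche, I–CN gauche; 2.3 + 3.7 + 2.3 = 8.3 kJ/mol.
A has the lowest total (6.1 kJ/mol).

A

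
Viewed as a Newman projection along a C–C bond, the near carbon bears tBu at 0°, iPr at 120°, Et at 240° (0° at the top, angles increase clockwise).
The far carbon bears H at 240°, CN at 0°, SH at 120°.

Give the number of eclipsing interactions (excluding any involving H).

2

Non-H eclipsing pairs: tBu(0°)/CN(0°); iPr(120°)/SH(120°) — 2 interactions.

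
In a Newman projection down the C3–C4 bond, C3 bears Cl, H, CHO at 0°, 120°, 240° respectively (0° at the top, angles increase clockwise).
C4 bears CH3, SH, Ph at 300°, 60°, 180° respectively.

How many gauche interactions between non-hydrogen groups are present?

Non-H gauche pairs: Cl(0°)/CH3(300°); Cl(0°)/SH(60°); CHO(240°)/CH3(300°); CHO(240°)/Ph(180°) — 4 interactions.

4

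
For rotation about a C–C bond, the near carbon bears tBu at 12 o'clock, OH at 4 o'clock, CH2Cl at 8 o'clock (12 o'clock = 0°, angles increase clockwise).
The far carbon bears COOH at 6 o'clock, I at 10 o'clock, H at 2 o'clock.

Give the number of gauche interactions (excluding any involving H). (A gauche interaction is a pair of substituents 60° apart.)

4

Non-H gauche pairs: tBu(0°)/I(300°); OH(120°)/COOH(180°); CH2Cl(240°)/COOH(180°); CH2Cl(240°)/I(300°) — 4 interactions.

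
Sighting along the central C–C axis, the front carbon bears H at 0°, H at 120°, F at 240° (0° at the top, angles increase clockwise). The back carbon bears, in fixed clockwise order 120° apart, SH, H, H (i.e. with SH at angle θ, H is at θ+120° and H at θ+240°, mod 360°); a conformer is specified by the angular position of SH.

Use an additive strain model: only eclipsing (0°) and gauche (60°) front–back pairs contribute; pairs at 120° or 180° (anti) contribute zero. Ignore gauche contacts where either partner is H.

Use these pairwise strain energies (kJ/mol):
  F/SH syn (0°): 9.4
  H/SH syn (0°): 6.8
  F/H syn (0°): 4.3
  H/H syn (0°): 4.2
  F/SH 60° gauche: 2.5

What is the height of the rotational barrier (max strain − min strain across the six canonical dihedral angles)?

SH at 0° is eclipsed. H at 0° is eclipsed with SH at 0° (6.8); H at 120° is eclipsed with H at 120° (4.2); F at 240° is eclipsed with H at 240° (4.3). Total 15.3 kJ/mol.
SH at 60° (staggered): no non-H gauche contacts → 0.0 kJ/mol.
SH at 120° is eclipsed. H at 0° is eclipsed with H at 0° (4.2); H at 120° is eclipsed with SH at 120° (6.8); F at 240° is eclipsed with H at 240° (4.3). Total 15.3 kJ/mol.
SH at 180° is staggered. F at 240° is gauche with SH at 180° (2.5). Total 2.5 kJ/mol.
SH at 240° is eclipsed. H at 0° is eclipsed with H at 0° (4.2); H at 120° is eclipsed with H at 120° (4.2); F at 240° is eclipsed with SH at 240° (9.4). Total 17.8 kJ/mol.
SH at 300° is staggered. F at 240° is gauche with SH at 300° (2.5). Total 2.5 kJ/mol.
Max at 240° (17.8 kJ/mol), min at 60° (0.0 kJ/mol); barrier = 17.8 kJ/mol.

17.8 kJ/mol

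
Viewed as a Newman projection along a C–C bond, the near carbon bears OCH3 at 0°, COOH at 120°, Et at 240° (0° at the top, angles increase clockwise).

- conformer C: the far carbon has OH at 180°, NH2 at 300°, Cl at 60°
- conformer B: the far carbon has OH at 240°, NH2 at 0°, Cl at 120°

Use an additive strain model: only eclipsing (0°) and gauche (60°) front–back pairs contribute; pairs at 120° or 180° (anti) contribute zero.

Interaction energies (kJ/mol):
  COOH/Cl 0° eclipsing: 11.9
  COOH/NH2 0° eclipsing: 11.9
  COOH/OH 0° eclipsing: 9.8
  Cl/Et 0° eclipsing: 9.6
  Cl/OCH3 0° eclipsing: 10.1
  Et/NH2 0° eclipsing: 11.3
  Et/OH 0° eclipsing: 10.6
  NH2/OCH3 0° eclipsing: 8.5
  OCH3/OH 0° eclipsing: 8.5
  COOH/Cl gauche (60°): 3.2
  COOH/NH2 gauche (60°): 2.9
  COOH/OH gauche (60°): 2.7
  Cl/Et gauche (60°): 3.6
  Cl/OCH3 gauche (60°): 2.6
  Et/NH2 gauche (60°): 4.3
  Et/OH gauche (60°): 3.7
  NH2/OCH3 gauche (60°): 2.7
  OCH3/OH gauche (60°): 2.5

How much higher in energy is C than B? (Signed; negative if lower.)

C is staggered. OCH3 at 0° is gauche with NH2 at 300° (2.7); OCH3 at 0° is gauche with Cl at 60° (2.6); COOH at 120° is gauche with OH at 180° (2.7); COOH at 120° is gauche with Cl at 60° (3.2); Et at 240° is gauche with OH at 180° (3.7); Et at 240° is gauche with NH2 at 300° (4.3). Total 19.2 kJ/mol.
B is eclipsed. OCH3 at 0° is eclipsed with NH2 at 0° (8.5); COOH at 120° is eclipsed with Cl at 120° (11.9); Et at 240° is eclipsed with OH at 240° (10.6). Total 31.0 kJ/mol.
E(C) − E(B) = 19.2 − 31.0 = -11.8 kJ/mol.

-11.8 kJ/mol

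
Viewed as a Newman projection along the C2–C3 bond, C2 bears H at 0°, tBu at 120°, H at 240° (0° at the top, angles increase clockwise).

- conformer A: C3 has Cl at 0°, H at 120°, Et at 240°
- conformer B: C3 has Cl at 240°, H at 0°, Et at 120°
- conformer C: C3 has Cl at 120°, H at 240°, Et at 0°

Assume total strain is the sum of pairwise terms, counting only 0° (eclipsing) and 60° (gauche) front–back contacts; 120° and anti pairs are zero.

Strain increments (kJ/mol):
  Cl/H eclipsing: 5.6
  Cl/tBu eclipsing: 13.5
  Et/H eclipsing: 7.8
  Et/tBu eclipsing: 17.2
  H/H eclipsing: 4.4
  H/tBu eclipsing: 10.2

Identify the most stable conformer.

A (eclipsed): H–Cl eclipsed, tBu–H eclipsed, H–Et eclipsed; 5.6 + 10.2 + 7.8 = 23.6 kJ/mol.
B (eclipsed): H–H eclipsed, tBu–Et eclipsed, H–Cl eclipsed; 4.4 + 17.2 + 5.6 = 27.2 kJ/mol.
C (eclipsed): H–Et eclipsed, tBu–Cl eclipsed, H–H eclipsed; 7.8 + 13.5 + 4.4 = 25.7 kJ/mol.
A has the lowest total (23.6 kJ/mol).

A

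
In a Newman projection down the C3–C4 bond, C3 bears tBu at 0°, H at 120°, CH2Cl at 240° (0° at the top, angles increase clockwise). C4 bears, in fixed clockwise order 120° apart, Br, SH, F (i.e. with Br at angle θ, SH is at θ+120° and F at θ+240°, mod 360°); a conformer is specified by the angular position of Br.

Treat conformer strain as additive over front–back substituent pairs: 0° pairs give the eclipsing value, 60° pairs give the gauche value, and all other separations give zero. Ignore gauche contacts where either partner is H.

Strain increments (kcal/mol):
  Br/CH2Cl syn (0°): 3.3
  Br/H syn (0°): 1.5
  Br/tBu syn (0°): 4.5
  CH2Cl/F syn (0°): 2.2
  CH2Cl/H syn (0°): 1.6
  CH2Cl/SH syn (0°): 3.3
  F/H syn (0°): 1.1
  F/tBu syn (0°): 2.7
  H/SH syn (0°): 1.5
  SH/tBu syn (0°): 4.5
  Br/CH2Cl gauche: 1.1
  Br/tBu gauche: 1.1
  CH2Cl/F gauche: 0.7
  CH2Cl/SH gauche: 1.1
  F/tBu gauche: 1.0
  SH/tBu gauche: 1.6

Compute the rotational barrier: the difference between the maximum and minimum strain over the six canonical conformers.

Br at 0° (eclipsed): tBu(0°)/Br(0°) eclipsed 4.5; H(120°)/SH(120°) eclipsed 1.5; CH2Cl(240°)/F(240°) eclipsed 2.2 → 8.2 kcal/mol.
Br at 60° (staggered): tBu(0°)/Br(60°) gauche 1.1; tBu(0°)/F(300°) gauche 1.0; CH2Cl(240°)/SH(180°) gauche 1.1; CH2Cl(240°)/F(300°) gauche 0.7 → 3.9 kcal/mol.
Br at 120° (eclipsed): tBu(0°)/F(0°) eclipsed 2.7; H(120°)/Br(120°) eclipsed 1.5; CH2Cl(240°)/SH(240°) eclipsed 3.3 → 7.5 kcal/mol.
Br at 180° (staggered): tBu(0°)/SH(300°) gauche 1.6; tBu(0°)/F(60°) gauche 1.0; CH2Cl(240°)/Br(180°) gauche 1.1; CH2Cl(240°)/SH(300°) gauche 1.1 → 4.8 kcal/mol.
Br at 240° (eclipsed): tBu(0°)/SH(0°) eclipsed 4.5; H(120°)/F(120°) eclipsed 1.1; CH2Cl(240°)/Br(240°) eclipsed 3.3 → 8.9 kcal/mol.
Br at 300° (staggered): tBu(0°)/Br(300°) gauche 1.1; tBu(0°)/SH(60°) gauche 1.6; CH2Cl(240°)/Br(300°) gauche 1.1; CH2Cl(240°)/F(180°) gauche 0.7 → 4.5 kcal/mol.
Max at 240° (8.9 kcal/mol), min at 60° (3.9 kcal/mol); barrier = 5.0 kcal/mol.

5.0 kcal/mol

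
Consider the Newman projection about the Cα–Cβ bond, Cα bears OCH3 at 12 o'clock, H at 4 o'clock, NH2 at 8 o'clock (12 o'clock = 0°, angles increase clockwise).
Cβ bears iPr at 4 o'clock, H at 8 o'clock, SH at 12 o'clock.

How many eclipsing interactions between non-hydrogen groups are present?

1

Non-H eclipsing pairs: OCH3(0°)/SH(0°) — 1 interaction.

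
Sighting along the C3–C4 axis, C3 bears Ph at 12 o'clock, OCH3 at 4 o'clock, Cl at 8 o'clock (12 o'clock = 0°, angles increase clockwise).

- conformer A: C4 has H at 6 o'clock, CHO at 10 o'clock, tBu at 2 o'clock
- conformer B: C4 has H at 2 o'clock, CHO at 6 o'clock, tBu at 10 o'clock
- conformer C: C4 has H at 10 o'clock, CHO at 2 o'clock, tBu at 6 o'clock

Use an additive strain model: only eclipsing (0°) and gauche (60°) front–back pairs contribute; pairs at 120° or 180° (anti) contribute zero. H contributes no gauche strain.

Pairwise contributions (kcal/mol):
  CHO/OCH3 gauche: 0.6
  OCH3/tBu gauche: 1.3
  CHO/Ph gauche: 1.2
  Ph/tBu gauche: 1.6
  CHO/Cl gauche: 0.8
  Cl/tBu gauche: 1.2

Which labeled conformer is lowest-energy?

A is staggered. Ph at 0° is gauche with CHO at 300° (1.2); Ph at 0° is gauche with tBu at 60° (1.6); OCH3 at 120° is gauche with tBu at 60° (1.3); Cl at 240° is gauche with CHO at 300° (0.8). Total 4.9 kcal/mol.
B is staggered. Ph at 0° is gauche with tBu at 300° (1.6); OCH3 at 120° is gauche with CHO at 180° (0.6); Cl at 240° is gauche with CHO at 180° (0.8); Cl at 240° is gauche with tBu at 300° (1.2). Total 4.2 kcal/mol.
C is staggered. Ph at 0° is gauche with CHO at 60° (1.2); OCH3 at 120° is gauche with CHO at 60° (0.6); OCH3 at 120° is gauche with tBu at 180° (1.3); Cl at 240° is gauche with tBu at 180° (1.2). Total 4.3 kcal/mol.
B has the lowest total (4.2 kcal/mol).

B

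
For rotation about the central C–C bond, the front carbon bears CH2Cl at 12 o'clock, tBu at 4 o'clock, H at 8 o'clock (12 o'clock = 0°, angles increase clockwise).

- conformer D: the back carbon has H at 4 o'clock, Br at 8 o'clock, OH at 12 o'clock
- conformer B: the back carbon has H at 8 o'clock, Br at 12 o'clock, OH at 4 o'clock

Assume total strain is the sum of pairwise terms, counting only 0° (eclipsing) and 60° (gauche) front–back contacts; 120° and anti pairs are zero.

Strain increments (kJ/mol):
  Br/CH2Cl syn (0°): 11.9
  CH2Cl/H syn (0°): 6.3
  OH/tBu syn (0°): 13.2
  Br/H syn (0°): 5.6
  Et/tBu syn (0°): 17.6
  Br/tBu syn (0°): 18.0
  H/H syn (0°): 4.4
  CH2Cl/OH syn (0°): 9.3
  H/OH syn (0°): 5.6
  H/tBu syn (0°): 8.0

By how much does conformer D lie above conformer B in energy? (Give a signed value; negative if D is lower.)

D is eclipsed. CH2Cl at 0° is eclipsed with OH at 0° (9.3); tBu at 120° is eclipsed with H at 120° (8.0); H at 240° is eclipsed with Br at 240° (5.6). Total 22.9 kJ/mol.
B is eclipsed. CH2Cl at 0° is eclipsed with Br at 0° (11.9); tBu at 120° is eclipsed with OH at 120° (13.2); H at 240° is eclipsed with H at 240° (4.4). Total 29.5 kJ/mol.
E(D) − E(B) = 22.9 − 29.5 = -6.6 kJ/mol.

-6.6 kJ/mol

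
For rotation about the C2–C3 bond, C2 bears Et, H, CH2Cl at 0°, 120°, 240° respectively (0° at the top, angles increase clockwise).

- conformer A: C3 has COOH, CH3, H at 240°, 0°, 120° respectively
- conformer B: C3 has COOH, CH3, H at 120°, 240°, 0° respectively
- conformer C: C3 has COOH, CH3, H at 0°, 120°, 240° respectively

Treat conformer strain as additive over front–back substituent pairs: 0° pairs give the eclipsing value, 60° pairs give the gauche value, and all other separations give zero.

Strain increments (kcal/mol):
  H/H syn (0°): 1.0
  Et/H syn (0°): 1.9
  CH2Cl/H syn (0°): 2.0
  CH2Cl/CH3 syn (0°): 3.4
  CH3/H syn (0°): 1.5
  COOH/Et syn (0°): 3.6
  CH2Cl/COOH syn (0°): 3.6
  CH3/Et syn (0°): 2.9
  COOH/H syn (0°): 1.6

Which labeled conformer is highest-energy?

A

A is eclipsed. Et at 0° is eclipsed with CH3 at 0° (2.9); H at 120° is eclipsed with H at 120° (1.0); CH2Cl at 240° is eclipsed with COOH at 240° (3.6). Total 7.5 kcal/mol.
B is eclipsed. Et at 0° is eclipsed with H at 0° (1.9); H at 120° is eclipsed with COOH at 120° (1.6); CH2Cl at 240° is eclipsed with CH3 at 240° (3.4). Total 6.9 kcal/mol.
C is eclipsed. Et at 0° is eclipsed with COOH at 0° (3.6); H at 120° is eclipsed with CH3 at 120° (1.5); CH2Cl at 240° is eclipsed with H at 240° (2.0). Total 7.1 kcal/mol.
A has the highest total (7.5 kcal/mol).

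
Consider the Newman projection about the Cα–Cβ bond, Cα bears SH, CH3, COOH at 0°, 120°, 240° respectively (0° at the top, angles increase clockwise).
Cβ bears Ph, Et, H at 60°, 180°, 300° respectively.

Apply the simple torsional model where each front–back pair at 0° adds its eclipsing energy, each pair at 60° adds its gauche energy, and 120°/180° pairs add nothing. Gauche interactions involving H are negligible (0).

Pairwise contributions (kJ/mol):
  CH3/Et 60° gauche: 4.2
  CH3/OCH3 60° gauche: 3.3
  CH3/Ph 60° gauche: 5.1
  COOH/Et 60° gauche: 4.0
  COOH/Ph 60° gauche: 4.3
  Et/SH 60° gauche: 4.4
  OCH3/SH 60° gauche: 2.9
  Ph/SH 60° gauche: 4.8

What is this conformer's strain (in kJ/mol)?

This conformer is staggered. SH at 0° is gauche with Ph at 60° (4.8); CH3 at 120° is gauche with Ph at 60° (5.1); CH3 at 120° is gauche with Et at 180° (4.2); COOH at 240° is gauche with Et at 180° (4.0). Total 18.1 kJ/mol.

18.1 kJ/mol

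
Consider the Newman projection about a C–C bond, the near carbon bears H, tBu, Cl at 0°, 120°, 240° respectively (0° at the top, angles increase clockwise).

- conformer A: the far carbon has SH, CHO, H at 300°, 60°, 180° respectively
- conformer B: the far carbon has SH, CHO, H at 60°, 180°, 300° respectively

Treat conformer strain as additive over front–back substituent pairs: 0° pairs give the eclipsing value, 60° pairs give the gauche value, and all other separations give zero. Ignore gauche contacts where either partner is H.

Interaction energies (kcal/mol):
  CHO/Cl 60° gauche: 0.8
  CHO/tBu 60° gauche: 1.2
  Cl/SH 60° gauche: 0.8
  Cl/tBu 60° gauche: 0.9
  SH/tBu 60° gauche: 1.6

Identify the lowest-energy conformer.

A (staggered): tBu–CHO gauche, Cl–SH gauche; 1.2 + 0.8 = 2.0 kcal/mol.
B (staggered): tBu–SH gauche, tBu–CHO gauche, Cl–CHO gauche; 1.6 + 1.2 + 0.8 = 3.6 kcal/mol.
A has the lowest total (2.0 kcal/mol).

A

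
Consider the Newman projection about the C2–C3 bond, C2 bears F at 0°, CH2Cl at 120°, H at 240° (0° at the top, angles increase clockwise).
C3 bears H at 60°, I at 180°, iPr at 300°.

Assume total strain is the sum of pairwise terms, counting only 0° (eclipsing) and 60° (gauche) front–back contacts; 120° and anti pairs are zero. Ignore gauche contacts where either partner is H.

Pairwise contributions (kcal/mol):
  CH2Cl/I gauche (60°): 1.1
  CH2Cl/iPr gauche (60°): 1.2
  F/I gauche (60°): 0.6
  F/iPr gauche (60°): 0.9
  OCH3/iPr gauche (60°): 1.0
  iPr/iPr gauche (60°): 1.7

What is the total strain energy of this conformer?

This conformer (staggered): F(0°)/iPr(300°) gauche 0.9; CH2Cl(120°)/I(180°) gauche 1.1 → 2.0 kcal/mol.

2.0 kcal/mol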